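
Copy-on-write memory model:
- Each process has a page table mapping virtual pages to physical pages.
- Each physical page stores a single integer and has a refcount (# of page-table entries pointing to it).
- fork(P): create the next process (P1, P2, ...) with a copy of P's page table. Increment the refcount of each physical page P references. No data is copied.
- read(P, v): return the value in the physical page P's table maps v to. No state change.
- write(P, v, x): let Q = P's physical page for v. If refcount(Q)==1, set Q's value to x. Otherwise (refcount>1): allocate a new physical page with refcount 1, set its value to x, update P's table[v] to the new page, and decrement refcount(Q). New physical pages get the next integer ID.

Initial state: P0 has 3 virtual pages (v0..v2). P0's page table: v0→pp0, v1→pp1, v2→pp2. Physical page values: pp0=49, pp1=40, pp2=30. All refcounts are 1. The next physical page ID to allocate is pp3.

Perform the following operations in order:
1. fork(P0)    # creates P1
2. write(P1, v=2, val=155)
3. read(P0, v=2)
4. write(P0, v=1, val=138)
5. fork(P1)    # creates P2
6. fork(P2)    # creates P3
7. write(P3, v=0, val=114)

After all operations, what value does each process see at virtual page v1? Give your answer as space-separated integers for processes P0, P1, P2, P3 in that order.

Answer: 138 40 40 40

Derivation:
Op 1: fork(P0) -> P1. 3 ppages; refcounts: pp0:2 pp1:2 pp2:2
Op 2: write(P1, v2, 155). refcount(pp2)=2>1 -> COPY to pp3. 4 ppages; refcounts: pp0:2 pp1:2 pp2:1 pp3:1
Op 3: read(P0, v2) -> 30. No state change.
Op 4: write(P0, v1, 138). refcount(pp1)=2>1 -> COPY to pp4. 5 ppages; refcounts: pp0:2 pp1:1 pp2:1 pp3:1 pp4:1
Op 5: fork(P1) -> P2. 5 ppages; refcounts: pp0:3 pp1:2 pp2:1 pp3:2 pp4:1
Op 6: fork(P2) -> P3. 5 ppages; refcounts: pp0:4 pp1:3 pp2:1 pp3:3 pp4:1
Op 7: write(P3, v0, 114). refcount(pp0)=4>1 -> COPY to pp5. 6 ppages; refcounts: pp0:3 pp1:3 pp2:1 pp3:3 pp4:1 pp5:1
P0: v1 -> pp4 = 138
P1: v1 -> pp1 = 40
P2: v1 -> pp1 = 40
P3: v1 -> pp1 = 40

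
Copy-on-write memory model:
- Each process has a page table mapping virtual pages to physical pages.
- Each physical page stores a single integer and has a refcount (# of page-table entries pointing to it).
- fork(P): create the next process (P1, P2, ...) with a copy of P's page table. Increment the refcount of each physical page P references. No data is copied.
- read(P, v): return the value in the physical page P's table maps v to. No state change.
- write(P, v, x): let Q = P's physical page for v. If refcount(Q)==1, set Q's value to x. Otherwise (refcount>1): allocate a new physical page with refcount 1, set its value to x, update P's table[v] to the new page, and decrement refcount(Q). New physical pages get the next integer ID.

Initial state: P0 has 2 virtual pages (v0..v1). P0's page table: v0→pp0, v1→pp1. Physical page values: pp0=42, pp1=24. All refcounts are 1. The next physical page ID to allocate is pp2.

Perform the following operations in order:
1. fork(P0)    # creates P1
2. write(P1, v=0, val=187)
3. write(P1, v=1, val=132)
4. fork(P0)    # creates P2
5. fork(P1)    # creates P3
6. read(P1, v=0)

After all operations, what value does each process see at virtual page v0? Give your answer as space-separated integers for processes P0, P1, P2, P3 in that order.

Answer: 42 187 42 187

Derivation:
Op 1: fork(P0) -> P1. 2 ppages; refcounts: pp0:2 pp1:2
Op 2: write(P1, v0, 187). refcount(pp0)=2>1 -> COPY to pp2. 3 ppages; refcounts: pp0:1 pp1:2 pp2:1
Op 3: write(P1, v1, 132). refcount(pp1)=2>1 -> COPY to pp3. 4 ppages; refcounts: pp0:1 pp1:1 pp2:1 pp3:1
Op 4: fork(P0) -> P2. 4 ppages; refcounts: pp0:2 pp1:2 pp2:1 pp3:1
Op 5: fork(P1) -> P3. 4 ppages; refcounts: pp0:2 pp1:2 pp2:2 pp3:2
Op 6: read(P1, v0) -> 187. No state change.
P0: v0 -> pp0 = 42
P1: v0 -> pp2 = 187
P2: v0 -> pp0 = 42
P3: v0 -> pp2 = 187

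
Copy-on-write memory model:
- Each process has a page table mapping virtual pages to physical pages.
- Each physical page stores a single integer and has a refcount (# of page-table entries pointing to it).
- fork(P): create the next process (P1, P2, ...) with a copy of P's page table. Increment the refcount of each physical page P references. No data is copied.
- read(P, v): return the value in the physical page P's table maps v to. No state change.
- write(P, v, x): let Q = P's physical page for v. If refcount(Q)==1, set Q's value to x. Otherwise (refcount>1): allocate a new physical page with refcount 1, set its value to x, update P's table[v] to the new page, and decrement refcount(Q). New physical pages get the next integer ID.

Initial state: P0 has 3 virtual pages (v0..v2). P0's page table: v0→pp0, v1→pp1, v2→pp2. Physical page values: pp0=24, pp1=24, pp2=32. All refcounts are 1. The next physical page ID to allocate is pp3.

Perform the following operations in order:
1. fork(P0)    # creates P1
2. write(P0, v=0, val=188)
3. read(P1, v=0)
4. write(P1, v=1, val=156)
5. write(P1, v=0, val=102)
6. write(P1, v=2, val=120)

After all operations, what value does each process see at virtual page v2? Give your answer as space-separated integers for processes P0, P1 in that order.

Op 1: fork(P0) -> P1. 3 ppages; refcounts: pp0:2 pp1:2 pp2:2
Op 2: write(P0, v0, 188). refcount(pp0)=2>1 -> COPY to pp3. 4 ppages; refcounts: pp0:1 pp1:2 pp2:2 pp3:1
Op 3: read(P1, v0) -> 24. No state change.
Op 4: write(P1, v1, 156). refcount(pp1)=2>1 -> COPY to pp4. 5 ppages; refcounts: pp0:1 pp1:1 pp2:2 pp3:1 pp4:1
Op 5: write(P1, v0, 102). refcount(pp0)=1 -> write in place. 5 ppages; refcounts: pp0:1 pp1:1 pp2:2 pp3:1 pp4:1
Op 6: write(P1, v2, 120). refcount(pp2)=2>1 -> COPY to pp5. 6 ppages; refcounts: pp0:1 pp1:1 pp2:1 pp3:1 pp4:1 pp5:1
P0: v2 -> pp2 = 32
P1: v2 -> pp5 = 120

Answer: 32 120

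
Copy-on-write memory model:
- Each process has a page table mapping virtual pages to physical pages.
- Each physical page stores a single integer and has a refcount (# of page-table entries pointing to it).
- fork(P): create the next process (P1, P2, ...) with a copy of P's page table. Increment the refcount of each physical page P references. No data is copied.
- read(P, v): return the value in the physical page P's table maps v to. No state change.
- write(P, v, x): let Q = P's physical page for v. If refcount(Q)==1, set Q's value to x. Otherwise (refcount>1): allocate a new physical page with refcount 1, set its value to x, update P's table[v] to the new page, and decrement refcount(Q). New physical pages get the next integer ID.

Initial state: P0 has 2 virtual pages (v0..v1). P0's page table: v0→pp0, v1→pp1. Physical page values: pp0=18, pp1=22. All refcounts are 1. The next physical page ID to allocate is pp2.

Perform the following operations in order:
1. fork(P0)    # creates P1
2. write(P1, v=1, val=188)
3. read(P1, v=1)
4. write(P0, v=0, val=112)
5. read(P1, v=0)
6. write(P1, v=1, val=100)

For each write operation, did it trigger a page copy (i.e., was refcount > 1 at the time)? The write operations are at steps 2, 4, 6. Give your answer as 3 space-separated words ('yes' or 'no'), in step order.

Op 1: fork(P0) -> P1. 2 ppages; refcounts: pp0:2 pp1:2
Op 2: write(P1, v1, 188). refcount(pp1)=2>1 -> COPY to pp2. 3 ppages; refcounts: pp0:2 pp1:1 pp2:1
Op 3: read(P1, v1) -> 188. No state change.
Op 4: write(P0, v0, 112). refcount(pp0)=2>1 -> COPY to pp3. 4 ppages; refcounts: pp0:1 pp1:1 pp2:1 pp3:1
Op 5: read(P1, v0) -> 18. No state change.
Op 6: write(P1, v1, 100). refcount(pp2)=1 -> write in place. 4 ppages; refcounts: pp0:1 pp1:1 pp2:1 pp3:1

yes yes no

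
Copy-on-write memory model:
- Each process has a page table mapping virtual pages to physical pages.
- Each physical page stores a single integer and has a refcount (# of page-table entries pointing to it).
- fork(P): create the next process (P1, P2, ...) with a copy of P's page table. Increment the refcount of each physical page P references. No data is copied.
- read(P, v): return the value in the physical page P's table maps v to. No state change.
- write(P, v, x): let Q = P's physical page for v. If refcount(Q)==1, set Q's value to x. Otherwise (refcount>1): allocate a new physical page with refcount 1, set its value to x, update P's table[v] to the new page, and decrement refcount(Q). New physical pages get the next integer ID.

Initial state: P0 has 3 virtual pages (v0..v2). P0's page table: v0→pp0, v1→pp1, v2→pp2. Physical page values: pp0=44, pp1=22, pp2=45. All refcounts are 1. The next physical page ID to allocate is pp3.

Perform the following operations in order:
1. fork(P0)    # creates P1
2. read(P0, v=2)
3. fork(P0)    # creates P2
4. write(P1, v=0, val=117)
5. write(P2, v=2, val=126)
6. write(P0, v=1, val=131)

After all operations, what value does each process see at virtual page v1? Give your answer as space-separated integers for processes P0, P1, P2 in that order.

Answer: 131 22 22

Derivation:
Op 1: fork(P0) -> P1. 3 ppages; refcounts: pp0:2 pp1:2 pp2:2
Op 2: read(P0, v2) -> 45. No state change.
Op 3: fork(P0) -> P2. 3 ppages; refcounts: pp0:3 pp1:3 pp2:3
Op 4: write(P1, v0, 117). refcount(pp0)=3>1 -> COPY to pp3. 4 ppages; refcounts: pp0:2 pp1:3 pp2:3 pp3:1
Op 5: write(P2, v2, 126). refcount(pp2)=3>1 -> COPY to pp4. 5 ppages; refcounts: pp0:2 pp1:3 pp2:2 pp3:1 pp4:1
Op 6: write(P0, v1, 131). refcount(pp1)=3>1 -> COPY to pp5. 6 ppages; refcounts: pp0:2 pp1:2 pp2:2 pp3:1 pp4:1 pp5:1
P0: v1 -> pp5 = 131
P1: v1 -> pp1 = 22
P2: v1 -> pp1 = 22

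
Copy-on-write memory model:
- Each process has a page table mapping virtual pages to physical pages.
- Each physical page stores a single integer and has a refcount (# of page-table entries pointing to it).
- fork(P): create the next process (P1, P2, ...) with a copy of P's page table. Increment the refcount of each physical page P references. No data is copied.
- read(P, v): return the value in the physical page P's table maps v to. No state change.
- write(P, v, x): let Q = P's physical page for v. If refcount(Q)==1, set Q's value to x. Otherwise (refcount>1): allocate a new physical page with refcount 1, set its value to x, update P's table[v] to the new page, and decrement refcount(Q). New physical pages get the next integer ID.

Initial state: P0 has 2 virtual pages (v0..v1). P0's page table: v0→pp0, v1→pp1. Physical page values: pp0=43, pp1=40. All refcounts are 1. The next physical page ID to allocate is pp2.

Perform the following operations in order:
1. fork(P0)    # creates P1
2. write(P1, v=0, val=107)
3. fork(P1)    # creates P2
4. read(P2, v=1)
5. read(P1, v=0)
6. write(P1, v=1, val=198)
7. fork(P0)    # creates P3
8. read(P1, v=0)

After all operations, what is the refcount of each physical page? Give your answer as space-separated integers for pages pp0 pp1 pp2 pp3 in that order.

Answer: 2 3 2 1

Derivation:
Op 1: fork(P0) -> P1. 2 ppages; refcounts: pp0:2 pp1:2
Op 2: write(P1, v0, 107). refcount(pp0)=2>1 -> COPY to pp2. 3 ppages; refcounts: pp0:1 pp1:2 pp2:1
Op 3: fork(P1) -> P2. 3 ppages; refcounts: pp0:1 pp1:3 pp2:2
Op 4: read(P2, v1) -> 40. No state change.
Op 5: read(P1, v0) -> 107. No state change.
Op 6: write(P1, v1, 198). refcount(pp1)=3>1 -> COPY to pp3. 4 ppages; refcounts: pp0:1 pp1:2 pp2:2 pp3:1
Op 7: fork(P0) -> P3. 4 ppages; refcounts: pp0:2 pp1:3 pp2:2 pp3:1
Op 8: read(P1, v0) -> 107. No state change.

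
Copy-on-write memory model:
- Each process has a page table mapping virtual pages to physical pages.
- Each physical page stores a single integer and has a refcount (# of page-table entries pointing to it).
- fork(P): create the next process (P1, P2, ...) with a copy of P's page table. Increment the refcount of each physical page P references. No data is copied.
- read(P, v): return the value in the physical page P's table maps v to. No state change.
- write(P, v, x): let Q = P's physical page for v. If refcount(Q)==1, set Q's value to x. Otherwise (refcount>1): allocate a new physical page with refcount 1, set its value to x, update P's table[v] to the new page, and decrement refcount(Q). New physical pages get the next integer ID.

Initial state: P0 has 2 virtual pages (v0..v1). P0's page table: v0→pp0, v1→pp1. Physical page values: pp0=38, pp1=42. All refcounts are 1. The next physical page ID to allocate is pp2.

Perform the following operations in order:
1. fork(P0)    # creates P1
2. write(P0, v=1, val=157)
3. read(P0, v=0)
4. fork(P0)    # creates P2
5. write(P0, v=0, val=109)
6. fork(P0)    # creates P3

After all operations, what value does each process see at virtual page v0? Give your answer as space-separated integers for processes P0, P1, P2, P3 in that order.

Op 1: fork(P0) -> P1. 2 ppages; refcounts: pp0:2 pp1:2
Op 2: write(P0, v1, 157). refcount(pp1)=2>1 -> COPY to pp2. 3 ppages; refcounts: pp0:2 pp1:1 pp2:1
Op 3: read(P0, v0) -> 38. No state change.
Op 4: fork(P0) -> P2. 3 ppages; refcounts: pp0:3 pp1:1 pp2:2
Op 5: write(P0, v0, 109). refcount(pp0)=3>1 -> COPY to pp3. 4 ppages; refcounts: pp0:2 pp1:1 pp2:2 pp3:1
Op 6: fork(P0) -> P3. 4 ppages; refcounts: pp0:2 pp1:1 pp2:3 pp3:2
P0: v0 -> pp3 = 109
P1: v0 -> pp0 = 38
P2: v0 -> pp0 = 38
P3: v0 -> pp3 = 109

Answer: 109 38 38 109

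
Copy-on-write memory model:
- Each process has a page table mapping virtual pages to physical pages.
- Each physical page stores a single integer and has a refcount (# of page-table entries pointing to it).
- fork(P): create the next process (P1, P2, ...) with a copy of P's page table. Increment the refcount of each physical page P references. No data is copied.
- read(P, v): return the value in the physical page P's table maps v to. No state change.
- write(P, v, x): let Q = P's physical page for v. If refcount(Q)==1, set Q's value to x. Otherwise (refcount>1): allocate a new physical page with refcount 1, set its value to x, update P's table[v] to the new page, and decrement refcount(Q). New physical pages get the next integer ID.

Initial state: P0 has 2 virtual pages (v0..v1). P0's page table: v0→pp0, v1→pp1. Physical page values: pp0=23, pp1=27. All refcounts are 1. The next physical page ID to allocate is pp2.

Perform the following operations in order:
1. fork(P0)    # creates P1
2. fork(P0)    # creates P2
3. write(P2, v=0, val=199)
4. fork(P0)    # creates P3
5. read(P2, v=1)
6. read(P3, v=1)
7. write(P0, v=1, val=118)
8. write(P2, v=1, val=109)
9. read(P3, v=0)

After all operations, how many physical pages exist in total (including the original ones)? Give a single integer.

Answer: 5

Derivation:
Op 1: fork(P0) -> P1. 2 ppages; refcounts: pp0:2 pp1:2
Op 2: fork(P0) -> P2. 2 ppages; refcounts: pp0:3 pp1:3
Op 3: write(P2, v0, 199). refcount(pp0)=3>1 -> COPY to pp2. 3 ppages; refcounts: pp0:2 pp1:3 pp2:1
Op 4: fork(P0) -> P3. 3 ppages; refcounts: pp0:3 pp1:4 pp2:1
Op 5: read(P2, v1) -> 27. No state change.
Op 6: read(P3, v1) -> 27. No state change.
Op 7: write(P0, v1, 118). refcount(pp1)=4>1 -> COPY to pp3. 4 ppages; refcounts: pp0:3 pp1:3 pp2:1 pp3:1
Op 8: write(P2, v1, 109). refcount(pp1)=3>1 -> COPY to pp4. 5 ppages; refcounts: pp0:3 pp1:2 pp2:1 pp3:1 pp4:1
Op 9: read(P3, v0) -> 23. No state change.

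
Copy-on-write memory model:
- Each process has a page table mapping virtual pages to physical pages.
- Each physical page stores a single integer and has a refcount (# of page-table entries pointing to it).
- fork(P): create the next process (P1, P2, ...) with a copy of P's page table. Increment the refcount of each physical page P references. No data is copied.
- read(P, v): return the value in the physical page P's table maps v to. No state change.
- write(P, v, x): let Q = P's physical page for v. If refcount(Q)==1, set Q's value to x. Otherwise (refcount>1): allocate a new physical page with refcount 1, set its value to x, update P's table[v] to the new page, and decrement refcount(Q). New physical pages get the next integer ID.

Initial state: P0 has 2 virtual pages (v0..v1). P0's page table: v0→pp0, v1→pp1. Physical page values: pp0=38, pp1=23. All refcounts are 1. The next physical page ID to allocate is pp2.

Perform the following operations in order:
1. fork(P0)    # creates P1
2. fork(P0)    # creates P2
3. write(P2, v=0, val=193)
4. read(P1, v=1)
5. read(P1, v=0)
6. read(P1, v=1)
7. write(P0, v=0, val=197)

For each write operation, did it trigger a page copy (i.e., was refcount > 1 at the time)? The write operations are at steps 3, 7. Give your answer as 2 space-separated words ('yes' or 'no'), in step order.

Op 1: fork(P0) -> P1. 2 ppages; refcounts: pp0:2 pp1:2
Op 2: fork(P0) -> P2. 2 ppages; refcounts: pp0:3 pp1:3
Op 3: write(P2, v0, 193). refcount(pp0)=3>1 -> COPY to pp2. 3 ppages; refcounts: pp0:2 pp1:3 pp2:1
Op 4: read(P1, v1) -> 23. No state change.
Op 5: read(P1, v0) -> 38. No state change.
Op 6: read(P1, v1) -> 23. No state change.
Op 7: write(P0, v0, 197). refcount(pp0)=2>1 -> COPY to pp3. 4 ppages; refcounts: pp0:1 pp1:3 pp2:1 pp3:1

yes yes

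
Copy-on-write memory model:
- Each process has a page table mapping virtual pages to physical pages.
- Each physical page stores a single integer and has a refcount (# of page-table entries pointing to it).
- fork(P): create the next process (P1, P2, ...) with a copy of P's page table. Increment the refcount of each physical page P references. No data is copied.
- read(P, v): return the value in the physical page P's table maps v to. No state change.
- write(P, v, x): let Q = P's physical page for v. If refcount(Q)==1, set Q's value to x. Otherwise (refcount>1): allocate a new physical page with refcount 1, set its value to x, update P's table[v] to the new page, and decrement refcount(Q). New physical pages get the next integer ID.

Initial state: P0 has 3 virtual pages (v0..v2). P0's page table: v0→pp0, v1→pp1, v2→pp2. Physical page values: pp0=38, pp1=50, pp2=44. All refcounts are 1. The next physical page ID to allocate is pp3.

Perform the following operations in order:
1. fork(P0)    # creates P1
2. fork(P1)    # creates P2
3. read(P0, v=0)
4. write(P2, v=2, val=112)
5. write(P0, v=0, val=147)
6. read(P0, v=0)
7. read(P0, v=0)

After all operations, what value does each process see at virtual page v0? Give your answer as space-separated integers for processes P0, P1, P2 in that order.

Op 1: fork(P0) -> P1. 3 ppages; refcounts: pp0:2 pp1:2 pp2:2
Op 2: fork(P1) -> P2. 3 ppages; refcounts: pp0:3 pp1:3 pp2:3
Op 3: read(P0, v0) -> 38. No state change.
Op 4: write(P2, v2, 112). refcount(pp2)=3>1 -> COPY to pp3. 4 ppages; refcounts: pp0:3 pp1:3 pp2:2 pp3:1
Op 5: write(P0, v0, 147). refcount(pp0)=3>1 -> COPY to pp4. 5 ppages; refcounts: pp0:2 pp1:3 pp2:2 pp3:1 pp4:1
Op 6: read(P0, v0) -> 147. No state change.
Op 7: read(P0, v0) -> 147. No state change.
P0: v0 -> pp4 = 147
P1: v0 -> pp0 = 38
P2: v0 -> pp0 = 38

Answer: 147 38 38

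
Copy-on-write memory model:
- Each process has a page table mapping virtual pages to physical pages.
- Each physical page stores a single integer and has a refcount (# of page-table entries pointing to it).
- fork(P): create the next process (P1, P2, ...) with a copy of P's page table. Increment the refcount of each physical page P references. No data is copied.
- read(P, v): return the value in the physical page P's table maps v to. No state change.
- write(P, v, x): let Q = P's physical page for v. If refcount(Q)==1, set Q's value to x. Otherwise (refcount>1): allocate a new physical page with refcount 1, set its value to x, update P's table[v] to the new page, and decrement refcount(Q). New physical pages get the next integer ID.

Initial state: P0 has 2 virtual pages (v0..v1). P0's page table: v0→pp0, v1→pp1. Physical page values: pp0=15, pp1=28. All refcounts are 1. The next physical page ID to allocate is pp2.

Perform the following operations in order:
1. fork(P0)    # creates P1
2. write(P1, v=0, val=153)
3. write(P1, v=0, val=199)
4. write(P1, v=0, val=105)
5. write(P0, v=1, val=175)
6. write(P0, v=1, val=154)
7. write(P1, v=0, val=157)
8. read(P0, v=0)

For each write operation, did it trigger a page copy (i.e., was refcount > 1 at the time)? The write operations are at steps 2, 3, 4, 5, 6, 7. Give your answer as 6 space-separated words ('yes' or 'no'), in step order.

Op 1: fork(P0) -> P1. 2 ppages; refcounts: pp0:2 pp1:2
Op 2: write(P1, v0, 153). refcount(pp0)=2>1 -> COPY to pp2. 3 ppages; refcounts: pp0:1 pp1:2 pp2:1
Op 3: write(P1, v0, 199). refcount(pp2)=1 -> write in place. 3 ppages; refcounts: pp0:1 pp1:2 pp2:1
Op 4: write(P1, v0, 105). refcount(pp2)=1 -> write in place. 3 ppages; refcounts: pp0:1 pp1:2 pp2:1
Op 5: write(P0, v1, 175). refcount(pp1)=2>1 -> COPY to pp3. 4 ppages; refcounts: pp0:1 pp1:1 pp2:1 pp3:1
Op 6: write(P0, v1, 154). refcount(pp3)=1 -> write in place. 4 ppages; refcounts: pp0:1 pp1:1 pp2:1 pp3:1
Op 7: write(P1, v0, 157). refcount(pp2)=1 -> write in place. 4 ppages; refcounts: pp0:1 pp1:1 pp2:1 pp3:1
Op 8: read(P0, v0) -> 15. No state change.

yes no no yes no no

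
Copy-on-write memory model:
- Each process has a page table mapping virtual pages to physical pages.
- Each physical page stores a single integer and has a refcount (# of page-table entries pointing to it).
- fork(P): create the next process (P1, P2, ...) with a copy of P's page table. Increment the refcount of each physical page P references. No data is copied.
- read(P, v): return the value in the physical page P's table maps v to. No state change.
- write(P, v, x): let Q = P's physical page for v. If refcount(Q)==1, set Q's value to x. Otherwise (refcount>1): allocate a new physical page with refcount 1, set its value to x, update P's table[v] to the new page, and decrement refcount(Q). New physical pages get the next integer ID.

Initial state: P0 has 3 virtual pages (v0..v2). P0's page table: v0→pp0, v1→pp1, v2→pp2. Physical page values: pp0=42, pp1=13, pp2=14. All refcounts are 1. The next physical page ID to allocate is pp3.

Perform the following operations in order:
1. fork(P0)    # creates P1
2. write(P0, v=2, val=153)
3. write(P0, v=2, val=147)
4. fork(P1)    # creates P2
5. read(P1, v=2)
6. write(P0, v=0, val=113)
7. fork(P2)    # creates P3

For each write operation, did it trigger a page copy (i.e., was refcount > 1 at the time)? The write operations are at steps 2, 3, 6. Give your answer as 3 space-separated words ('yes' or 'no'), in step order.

Op 1: fork(P0) -> P1. 3 ppages; refcounts: pp0:2 pp1:2 pp2:2
Op 2: write(P0, v2, 153). refcount(pp2)=2>1 -> COPY to pp3. 4 ppages; refcounts: pp0:2 pp1:2 pp2:1 pp3:1
Op 3: write(P0, v2, 147). refcount(pp3)=1 -> write in place. 4 ppages; refcounts: pp0:2 pp1:2 pp2:1 pp3:1
Op 4: fork(P1) -> P2. 4 ppages; refcounts: pp0:3 pp1:3 pp2:2 pp3:1
Op 5: read(P1, v2) -> 14. No state change.
Op 6: write(P0, v0, 113). refcount(pp0)=3>1 -> COPY to pp4. 5 ppages; refcounts: pp0:2 pp1:3 pp2:2 pp3:1 pp4:1
Op 7: fork(P2) -> P3. 5 ppages; refcounts: pp0:3 pp1:4 pp2:3 pp3:1 pp4:1

yes no yes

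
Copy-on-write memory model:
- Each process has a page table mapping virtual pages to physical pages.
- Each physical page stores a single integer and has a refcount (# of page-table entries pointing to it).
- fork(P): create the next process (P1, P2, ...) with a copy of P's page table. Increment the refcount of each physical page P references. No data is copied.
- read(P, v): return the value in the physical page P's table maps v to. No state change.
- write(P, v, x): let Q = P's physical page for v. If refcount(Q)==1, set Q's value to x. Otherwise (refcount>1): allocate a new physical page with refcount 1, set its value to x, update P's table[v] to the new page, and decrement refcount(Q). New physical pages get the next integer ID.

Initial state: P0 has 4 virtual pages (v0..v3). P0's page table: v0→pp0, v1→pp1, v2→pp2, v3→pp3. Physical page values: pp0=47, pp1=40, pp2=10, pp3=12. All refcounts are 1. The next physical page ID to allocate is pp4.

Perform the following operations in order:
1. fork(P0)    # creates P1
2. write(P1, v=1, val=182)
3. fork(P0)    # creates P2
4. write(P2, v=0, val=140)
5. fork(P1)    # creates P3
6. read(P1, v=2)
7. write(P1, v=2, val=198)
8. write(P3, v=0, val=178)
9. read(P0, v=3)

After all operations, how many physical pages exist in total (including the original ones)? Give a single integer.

Op 1: fork(P0) -> P1. 4 ppages; refcounts: pp0:2 pp1:2 pp2:2 pp3:2
Op 2: write(P1, v1, 182). refcount(pp1)=2>1 -> COPY to pp4. 5 ppages; refcounts: pp0:2 pp1:1 pp2:2 pp3:2 pp4:1
Op 3: fork(P0) -> P2. 5 ppages; refcounts: pp0:3 pp1:2 pp2:3 pp3:3 pp4:1
Op 4: write(P2, v0, 140). refcount(pp0)=3>1 -> COPY to pp5. 6 ppages; refcounts: pp0:2 pp1:2 pp2:3 pp3:3 pp4:1 pp5:1
Op 5: fork(P1) -> P3. 6 ppages; refcounts: pp0:3 pp1:2 pp2:4 pp3:4 pp4:2 pp5:1
Op 6: read(P1, v2) -> 10. No state change.
Op 7: write(P1, v2, 198). refcount(pp2)=4>1 -> COPY to pp6. 7 ppages; refcounts: pp0:3 pp1:2 pp2:3 pp3:4 pp4:2 pp5:1 pp6:1
Op 8: write(P3, v0, 178). refcount(pp0)=3>1 -> COPY to pp7. 8 ppages; refcounts: pp0:2 pp1:2 pp2:3 pp3:4 pp4:2 pp5:1 pp6:1 pp7:1
Op 9: read(P0, v3) -> 12. No state change.

Answer: 8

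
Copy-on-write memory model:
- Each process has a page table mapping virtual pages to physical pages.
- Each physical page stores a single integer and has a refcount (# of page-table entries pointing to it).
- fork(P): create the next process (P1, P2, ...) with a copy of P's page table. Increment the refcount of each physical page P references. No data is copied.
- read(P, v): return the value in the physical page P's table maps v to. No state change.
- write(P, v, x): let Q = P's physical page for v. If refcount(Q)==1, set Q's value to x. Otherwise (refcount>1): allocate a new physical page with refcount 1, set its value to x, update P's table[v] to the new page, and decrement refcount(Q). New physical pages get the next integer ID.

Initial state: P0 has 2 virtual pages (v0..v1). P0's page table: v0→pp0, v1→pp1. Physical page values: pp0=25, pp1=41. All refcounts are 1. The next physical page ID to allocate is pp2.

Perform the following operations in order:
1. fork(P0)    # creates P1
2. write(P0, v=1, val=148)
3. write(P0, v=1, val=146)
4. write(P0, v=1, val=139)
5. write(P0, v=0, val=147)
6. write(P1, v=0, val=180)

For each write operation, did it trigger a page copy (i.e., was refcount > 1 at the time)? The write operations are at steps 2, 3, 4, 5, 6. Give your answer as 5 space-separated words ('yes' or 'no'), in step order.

Op 1: fork(P0) -> P1. 2 ppages; refcounts: pp0:2 pp1:2
Op 2: write(P0, v1, 148). refcount(pp1)=2>1 -> COPY to pp2. 3 ppages; refcounts: pp0:2 pp1:1 pp2:1
Op 3: write(P0, v1, 146). refcount(pp2)=1 -> write in place. 3 ppages; refcounts: pp0:2 pp1:1 pp2:1
Op 4: write(P0, v1, 139). refcount(pp2)=1 -> write in place. 3 ppages; refcounts: pp0:2 pp1:1 pp2:1
Op 5: write(P0, v0, 147). refcount(pp0)=2>1 -> COPY to pp3. 4 ppages; refcounts: pp0:1 pp1:1 pp2:1 pp3:1
Op 6: write(P1, v0, 180). refcount(pp0)=1 -> write in place. 4 ppages; refcounts: pp0:1 pp1:1 pp2:1 pp3:1

yes no no yes no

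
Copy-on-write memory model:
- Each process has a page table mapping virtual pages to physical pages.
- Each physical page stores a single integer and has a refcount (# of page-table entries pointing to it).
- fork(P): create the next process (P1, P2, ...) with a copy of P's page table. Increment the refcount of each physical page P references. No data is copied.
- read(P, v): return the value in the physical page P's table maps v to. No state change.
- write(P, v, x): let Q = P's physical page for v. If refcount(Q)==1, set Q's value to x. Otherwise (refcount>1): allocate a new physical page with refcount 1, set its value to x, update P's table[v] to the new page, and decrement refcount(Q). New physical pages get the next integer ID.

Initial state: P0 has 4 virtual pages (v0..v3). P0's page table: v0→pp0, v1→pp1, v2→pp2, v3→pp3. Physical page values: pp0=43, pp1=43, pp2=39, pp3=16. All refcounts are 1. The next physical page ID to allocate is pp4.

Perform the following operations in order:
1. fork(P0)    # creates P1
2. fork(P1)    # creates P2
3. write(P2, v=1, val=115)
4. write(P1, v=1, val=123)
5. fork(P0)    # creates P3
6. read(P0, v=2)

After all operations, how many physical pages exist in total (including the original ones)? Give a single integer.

Op 1: fork(P0) -> P1. 4 ppages; refcounts: pp0:2 pp1:2 pp2:2 pp3:2
Op 2: fork(P1) -> P2. 4 ppages; refcounts: pp0:3 pp1:3 pp2:3 pp3:3
Op 3: write(P2, v1, 115). refcount(pp1)=3>1 -> COPY to pp4. 5 ppages; refcounts: pp0:3 pp1:2 pp2:3 pp3:3 pp4:1
Op 4: write(P1, v1, 123). refcount(pp1)=2>1 -> COPY to pp5. 6 ppages; refcounts: pp0:3 pp1:1 pp2:3 pp3:3 pp4:1 pp5:1
Op 5: fork(P0) -> P3. 6 ppages; refcounts: pp0:4 pp1:2 pp2:4 pp3:4 pp4:1 pp5:1
Op 6: read(P0, v2) -> 39. No state change.

Answer: 6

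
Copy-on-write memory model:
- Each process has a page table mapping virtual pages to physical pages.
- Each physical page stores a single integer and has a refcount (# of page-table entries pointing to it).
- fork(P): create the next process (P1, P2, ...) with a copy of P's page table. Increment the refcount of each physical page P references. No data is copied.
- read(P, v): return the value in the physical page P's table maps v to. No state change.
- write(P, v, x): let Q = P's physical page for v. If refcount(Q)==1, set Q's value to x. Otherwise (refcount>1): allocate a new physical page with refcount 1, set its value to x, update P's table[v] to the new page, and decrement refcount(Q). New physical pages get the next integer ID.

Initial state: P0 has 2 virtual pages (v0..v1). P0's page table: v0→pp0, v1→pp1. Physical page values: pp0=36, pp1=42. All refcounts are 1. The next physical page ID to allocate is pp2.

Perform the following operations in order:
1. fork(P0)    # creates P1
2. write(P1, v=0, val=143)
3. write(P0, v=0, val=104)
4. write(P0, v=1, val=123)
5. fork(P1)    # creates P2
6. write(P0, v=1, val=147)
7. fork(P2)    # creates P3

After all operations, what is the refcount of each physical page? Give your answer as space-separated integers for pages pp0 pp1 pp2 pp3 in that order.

Answer: 1 3 3 1

Derivation:
Op 1: fork(P0) -> P1. 2 ppages; refcounts: pp0:2 pp1:2
Op 2: write(P1, v0, 143). refcount(pp0)=2>1 -> COPY to pp2. 3 ppages; refcounts: pp0:1 pp1:2 pp2:1
Op 3: write(P0, v0, 104). refcount(pp0)=1 -> write in place. 3 ppages; refcounts: pp0:1 pp1:2 pp2:1
Op 4: write(P0, v1, 123). refcount(pp1)=2>1 -> COPY to pp3. 4 ppages; refcounts: pp0:1 pp1:1 pp2:1 pp3:1
Op 5: fork(P1) -> P2. 4 ppages; refcounts: pp0:1 pp1:2 pp2:2 pp3:1
Op 6: write(P0, v1, 147). refcount(pp3)=1 -> write in place. 4 ppages; refcounts: pp0:1 pp1:2 pp2:2 pp3:1
Op 7: fork(P2) -> P3. 4 ppages; refcounts: pp0:1 pp1:3 pp2:3 pp3:1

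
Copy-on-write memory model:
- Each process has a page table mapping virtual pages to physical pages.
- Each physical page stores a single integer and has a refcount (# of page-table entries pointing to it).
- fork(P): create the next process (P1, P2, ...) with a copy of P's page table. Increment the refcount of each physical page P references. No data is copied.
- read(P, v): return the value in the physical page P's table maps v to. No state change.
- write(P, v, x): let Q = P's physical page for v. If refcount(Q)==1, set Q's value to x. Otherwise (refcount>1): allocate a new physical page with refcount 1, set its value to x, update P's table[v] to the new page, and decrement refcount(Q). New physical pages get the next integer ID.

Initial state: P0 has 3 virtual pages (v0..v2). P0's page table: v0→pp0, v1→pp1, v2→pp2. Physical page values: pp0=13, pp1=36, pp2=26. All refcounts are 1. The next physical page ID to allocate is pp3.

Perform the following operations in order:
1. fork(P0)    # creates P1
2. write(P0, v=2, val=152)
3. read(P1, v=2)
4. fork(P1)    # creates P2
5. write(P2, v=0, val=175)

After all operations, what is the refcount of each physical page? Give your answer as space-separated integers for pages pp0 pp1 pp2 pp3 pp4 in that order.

Op 1: fork(P0) -> P1. 3 ppages; refcounts: pp0:2 pp1:2 pp2:2
Op 2: write(P0, v2, 152). refcount(pp2)=2>1 -> COPY to pp3. 4 ppages; refcounts: pp0:2 pp1:2 pp2:1 pp3:1
Op 3: read(P1, v2) -> 26. No state change.
Op 4: fork(P1) -> P2. 4 ppages; refcounts: pp0:3 pp1:3 pp2:2 pp3:1
Op 5: write(P2, v0, 175). refcount(pp0)=3>1 -> COPY to pp4. 5 ppages; refcounts: pp0:2 pp1:3 pp2:2 pp3:1 pp4:1

Answer: 2 3 2 1 1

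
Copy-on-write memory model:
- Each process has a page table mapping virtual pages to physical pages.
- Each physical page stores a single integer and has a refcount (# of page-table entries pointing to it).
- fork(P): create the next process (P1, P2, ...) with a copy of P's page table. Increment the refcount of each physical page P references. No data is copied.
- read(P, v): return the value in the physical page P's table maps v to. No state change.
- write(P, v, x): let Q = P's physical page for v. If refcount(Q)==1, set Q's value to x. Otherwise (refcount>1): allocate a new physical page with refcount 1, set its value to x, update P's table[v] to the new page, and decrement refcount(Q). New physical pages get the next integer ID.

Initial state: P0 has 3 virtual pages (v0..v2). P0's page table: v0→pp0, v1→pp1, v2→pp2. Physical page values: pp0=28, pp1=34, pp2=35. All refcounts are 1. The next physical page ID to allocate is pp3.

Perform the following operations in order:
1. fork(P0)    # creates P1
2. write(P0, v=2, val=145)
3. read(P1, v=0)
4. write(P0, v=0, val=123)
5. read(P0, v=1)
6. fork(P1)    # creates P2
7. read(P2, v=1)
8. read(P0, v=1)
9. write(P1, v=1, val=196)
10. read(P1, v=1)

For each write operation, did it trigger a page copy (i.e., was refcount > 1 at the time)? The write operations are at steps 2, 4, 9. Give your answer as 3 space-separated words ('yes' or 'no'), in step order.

Op 1: fork(P0) -> P1. 3 ppages; refcounts: pp0:2 pp1:2 pp2:2
Op 2: write(P0, v2, 145). refcount(pp2)=2>1 -> COPY to pp3. 4 ppages; refcounts: pp0:2 pp1:2 pp2:1 pp3:1
Op 3: read(P1, v0) -> 28. No state change.
Op 4: write(P0, v0, 123). refcount(pp0)=2>1 -> COPY to pp4. 5 ppages; refcounts: pp0:1 pp1:2 pp2:1 pp3:1 pp4:1
Op 5: read(P0, v1) -> 34. No state change.
Op 6: fork(P1) -> P2. 5 ppages; refcounts: pp0:2 pp1:3 pp2:2 pp3:1 pp4:1
Op 7: read(P2, v1) -> 34. No state change.
Op 8: read(P0, v1) -> 34. No state change.
Op 9: write(P1, v1, 196). refcount(pp1)=3>1 -> COPY to pp5. 6 ppages; refcounts: pp0:2 pp1:2 pp2:2 pp3:1 pp4:1 pp5:1
Op 10: read(P1, v1) -> 196. No state change.

yes yes yes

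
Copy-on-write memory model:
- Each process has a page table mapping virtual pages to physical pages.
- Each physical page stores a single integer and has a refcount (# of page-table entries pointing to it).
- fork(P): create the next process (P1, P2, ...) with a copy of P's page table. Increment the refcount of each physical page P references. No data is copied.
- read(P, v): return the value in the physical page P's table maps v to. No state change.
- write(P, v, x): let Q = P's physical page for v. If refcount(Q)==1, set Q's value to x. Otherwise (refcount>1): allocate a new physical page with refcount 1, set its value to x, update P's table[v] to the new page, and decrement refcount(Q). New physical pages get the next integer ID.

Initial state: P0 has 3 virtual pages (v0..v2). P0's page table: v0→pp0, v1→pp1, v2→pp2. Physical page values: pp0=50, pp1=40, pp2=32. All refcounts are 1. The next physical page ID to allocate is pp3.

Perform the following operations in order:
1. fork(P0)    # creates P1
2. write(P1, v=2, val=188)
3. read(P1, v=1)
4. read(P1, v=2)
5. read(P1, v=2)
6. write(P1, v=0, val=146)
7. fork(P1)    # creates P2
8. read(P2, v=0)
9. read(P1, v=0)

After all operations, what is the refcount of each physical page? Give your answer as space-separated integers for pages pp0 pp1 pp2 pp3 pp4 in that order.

Op 1: fork(P0) -> P1. 3 ppages; refcounts: pp0:2 pp1:2 pp2:2
Op 2: write(P1, v2, 188). refcount(pp2)=2>1 -> COPY to pp3. 4 ppages; refcounts: pp0:2 pp1:2 pp2:1 pp3:1
Op 3: read(P1, v1) -> 40. No state change.
Op 4: read(P1, v2) -> 188. No state change.
Op 5: read(P1, v2) -> 188. No state change.
Op 6: write(P1, v0, 146). refcount(pp0)=2>1 -> COPY to pp4. 5 ppages; refcounts: pp0:1 pp1:2 pp2:1 pp3:1 pp4:1
Op 7: fork(P1) -> P2. 5 ppages; refcounts: pp0:1 pp1:3 pp2:1 pp3:2 pp4:2
Op 8: read(P2, v0) -> 146. No state change.
Op 9: read(P1, v0) -> 146. No state change.

Answer: 1 3 1 2 2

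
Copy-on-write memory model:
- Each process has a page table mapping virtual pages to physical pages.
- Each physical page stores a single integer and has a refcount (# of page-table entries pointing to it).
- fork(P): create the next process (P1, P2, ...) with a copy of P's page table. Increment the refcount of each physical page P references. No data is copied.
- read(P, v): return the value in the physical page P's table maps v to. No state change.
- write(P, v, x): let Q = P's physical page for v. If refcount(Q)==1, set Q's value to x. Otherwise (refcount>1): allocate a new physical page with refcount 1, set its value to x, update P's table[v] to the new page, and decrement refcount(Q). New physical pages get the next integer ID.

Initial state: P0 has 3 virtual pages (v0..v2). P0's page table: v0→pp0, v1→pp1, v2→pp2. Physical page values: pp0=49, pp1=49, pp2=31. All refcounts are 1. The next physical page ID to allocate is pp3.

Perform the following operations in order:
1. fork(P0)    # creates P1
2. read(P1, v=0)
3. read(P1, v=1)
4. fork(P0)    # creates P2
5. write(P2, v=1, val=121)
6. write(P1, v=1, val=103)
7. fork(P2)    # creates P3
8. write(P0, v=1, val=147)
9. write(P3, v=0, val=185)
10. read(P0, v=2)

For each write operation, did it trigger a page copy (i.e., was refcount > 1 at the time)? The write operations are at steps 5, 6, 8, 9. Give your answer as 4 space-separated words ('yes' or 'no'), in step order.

Op 1: fork(P0) -> P1. 3 ppages; refcounts: pp0:2 pp1:2 pp2:2
Op 2: read(P1, v0) -> 49. No state change.
Op 3: read(P1, v1) -> 49. No state change.
Op 4: fork(P0) -> P2. 3 ppages; refcounts: pp0:3 pp1:3 pp2:3
Op 5: write(P2, v1, 121). refcount(pp1)=3>1 -> COPY to pp3. 4 ppages; refcounts: pp0:3 pp1:2 pp2:3 pp3:1
Op 6: write(P1, v1, 103). refcount(pp1)=2>1 -> COPY to pp4. 5 ppages; refcounts: pp0:3 pp1:1 pp2:3 pp3:1 pp4:1
Op 7: fork(P2) -> P3. 5 ppages; refcounts: pp0:4 pp1:1 pp2:4 pp3:2 pp4:1
Op 8: write(P0, v1, 147). refcount(pp1)=1 -> write in place. 5 ppages; refcounts: pp0:4 pp1:1 pp2:4 pp3:2 pp4:1
Op 9: write(P3, v0, 185). refcount(pp0)=4>1 -> COPY to pp5. 6 ppages; refcounts: pp0:3 pp1:1 pp2:4 pp3:2 pp4:1 pp5:1
Op 10: read(P0, v2) -> 31. No state change.

yes yes no yes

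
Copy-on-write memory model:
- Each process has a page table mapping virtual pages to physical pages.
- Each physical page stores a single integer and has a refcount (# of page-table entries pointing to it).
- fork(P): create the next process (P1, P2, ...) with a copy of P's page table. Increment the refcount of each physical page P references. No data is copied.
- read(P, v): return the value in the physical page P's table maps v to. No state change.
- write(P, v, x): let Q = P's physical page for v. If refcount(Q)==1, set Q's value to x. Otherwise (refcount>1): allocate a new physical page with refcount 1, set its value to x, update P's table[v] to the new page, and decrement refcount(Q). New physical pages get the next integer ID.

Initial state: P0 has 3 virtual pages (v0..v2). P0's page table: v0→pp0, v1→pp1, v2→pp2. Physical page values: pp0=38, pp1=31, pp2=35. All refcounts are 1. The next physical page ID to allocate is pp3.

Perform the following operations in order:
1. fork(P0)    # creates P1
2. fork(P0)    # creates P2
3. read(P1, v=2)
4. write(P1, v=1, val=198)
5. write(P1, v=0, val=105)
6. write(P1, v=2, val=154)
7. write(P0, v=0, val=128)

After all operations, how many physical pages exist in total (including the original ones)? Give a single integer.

Op 1: fork(P0) -> P1. 3 ppages; refcounts: pp0:2 pp1:2 pp2:2
Op 2: fork(P0) -> P2. 3 ppages; refcounts: pp0:3 pp1:3 pp2:3
Op 3: read(P1, v2) -> 35. No state change.
Op 4: write(P1, v1, 198). refcount(pp1)=3>1 -> COPY to pp3. 4 ppages; refcounts: pp0:3 pp1:2 pp2:3 pp3:1
Op 5: write(P1, v0, 105). refcount(pp0)=3>1 -> COPY to pp4. 5 ppages; refcounts: pp0:2 pp1:2 pp2:3 pp3:1 pp4:1
Op 6: write(P1, v2, 154). refcount(pp2)=3>1 -> COPY to pp5. 6 ppages; refcounts: pp0:2 pp1:2 pp2:2 pp3:1 pp4:1 pp5:1
Op 7: write(P0, v0, 128). refcount(pp0)=2>1 -> COPY to pp6. 7 ppages; refcounts: pp0:1 pp1:2 pp2:2 pp3:1 pp4:1 pp5:1 pp6:1

Answer: 7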